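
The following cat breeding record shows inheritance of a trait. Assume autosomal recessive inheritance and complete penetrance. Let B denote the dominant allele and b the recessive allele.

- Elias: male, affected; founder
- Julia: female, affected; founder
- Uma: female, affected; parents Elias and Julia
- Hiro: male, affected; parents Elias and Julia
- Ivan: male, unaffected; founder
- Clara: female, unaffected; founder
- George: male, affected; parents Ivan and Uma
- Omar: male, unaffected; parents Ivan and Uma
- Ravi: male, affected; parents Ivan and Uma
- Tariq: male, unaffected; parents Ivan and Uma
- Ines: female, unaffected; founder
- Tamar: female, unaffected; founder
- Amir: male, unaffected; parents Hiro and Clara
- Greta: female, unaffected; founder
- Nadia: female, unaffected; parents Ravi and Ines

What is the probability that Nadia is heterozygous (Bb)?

1

Nadia is unaffected so carries B and received b from Ravi (bb), so Nadia is Bb, giving P(Bb) = 1.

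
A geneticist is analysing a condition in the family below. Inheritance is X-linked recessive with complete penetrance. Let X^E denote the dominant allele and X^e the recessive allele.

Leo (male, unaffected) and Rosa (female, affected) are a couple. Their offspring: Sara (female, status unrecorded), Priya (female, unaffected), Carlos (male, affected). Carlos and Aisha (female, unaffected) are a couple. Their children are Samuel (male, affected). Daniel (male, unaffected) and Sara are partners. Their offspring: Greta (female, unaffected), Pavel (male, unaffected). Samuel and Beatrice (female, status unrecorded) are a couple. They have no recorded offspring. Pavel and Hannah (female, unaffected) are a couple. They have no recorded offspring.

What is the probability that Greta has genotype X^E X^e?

1/2

Daniel is unaffected, so Daniel is X^E Y.
Sara received E from Leo (X^E Y) and received e from Rosa (X^e X^e), so Sara is X^E X^e.
Their cross gives offspring ratios 1/2 X^E X^E : 1/2 X^E X^e. Conditioning on Greta being unaffected, P(X^E X^e) = 1/2 / 1 = 1/2.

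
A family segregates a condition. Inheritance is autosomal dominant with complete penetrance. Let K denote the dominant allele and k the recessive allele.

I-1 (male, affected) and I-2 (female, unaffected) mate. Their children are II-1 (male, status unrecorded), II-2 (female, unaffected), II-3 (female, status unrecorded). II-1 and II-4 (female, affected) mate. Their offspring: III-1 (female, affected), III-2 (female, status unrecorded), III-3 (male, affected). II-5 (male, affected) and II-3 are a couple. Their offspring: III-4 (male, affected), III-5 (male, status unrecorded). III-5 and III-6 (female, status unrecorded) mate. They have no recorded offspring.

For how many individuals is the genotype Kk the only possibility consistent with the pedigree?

Obligate heterozygotes: I-1 is affected so carries K and passed k to II-2 (kk), so I-1 is Kk.
Every other individual is either homozygous by phenotype or has at least one consistent homozygous assignment, so the count is 1.

1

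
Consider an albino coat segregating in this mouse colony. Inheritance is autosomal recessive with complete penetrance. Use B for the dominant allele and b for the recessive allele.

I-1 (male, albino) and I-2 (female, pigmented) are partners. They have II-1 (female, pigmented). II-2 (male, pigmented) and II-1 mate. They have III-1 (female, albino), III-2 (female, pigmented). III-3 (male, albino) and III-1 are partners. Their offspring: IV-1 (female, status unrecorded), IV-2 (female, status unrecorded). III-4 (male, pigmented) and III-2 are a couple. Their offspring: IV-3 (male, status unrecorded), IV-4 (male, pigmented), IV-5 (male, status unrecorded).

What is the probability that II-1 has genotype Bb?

1

II-1 is pigmented so carries B and received b from I-1 (bb), so II-1 is Bb, giving P(Bb) = 1.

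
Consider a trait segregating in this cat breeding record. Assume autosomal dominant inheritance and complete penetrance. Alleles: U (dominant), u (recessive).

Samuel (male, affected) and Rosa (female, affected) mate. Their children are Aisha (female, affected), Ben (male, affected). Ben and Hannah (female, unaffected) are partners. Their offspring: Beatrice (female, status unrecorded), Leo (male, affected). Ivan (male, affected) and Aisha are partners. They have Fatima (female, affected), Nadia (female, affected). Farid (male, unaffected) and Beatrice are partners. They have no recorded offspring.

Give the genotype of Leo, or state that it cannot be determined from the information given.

Uu

From phenotype alone, Leo is UU or Uu.
Leo is affected so carries U and received u from Hannah (uu), so Leo is Uu.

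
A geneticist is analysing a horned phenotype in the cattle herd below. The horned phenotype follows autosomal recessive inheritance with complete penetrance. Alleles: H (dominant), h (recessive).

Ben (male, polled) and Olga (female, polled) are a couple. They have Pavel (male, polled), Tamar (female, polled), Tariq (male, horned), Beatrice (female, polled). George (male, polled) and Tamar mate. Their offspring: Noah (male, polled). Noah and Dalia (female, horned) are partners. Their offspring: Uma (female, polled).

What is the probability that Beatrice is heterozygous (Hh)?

Ben is polled so carries H and passed h to Tariq (hh), so Ben is Hh.
Olga is polled so carries H and passed h to Tariq (hh), so Olga is Hh.
Their cross gives offspring ratios 1/4 HH : 1/2 Hh : 1/4 hh. Conditioning on Beatrice being polled, P(Hh) = 1/2 / 3/4 = 2/3.

2/3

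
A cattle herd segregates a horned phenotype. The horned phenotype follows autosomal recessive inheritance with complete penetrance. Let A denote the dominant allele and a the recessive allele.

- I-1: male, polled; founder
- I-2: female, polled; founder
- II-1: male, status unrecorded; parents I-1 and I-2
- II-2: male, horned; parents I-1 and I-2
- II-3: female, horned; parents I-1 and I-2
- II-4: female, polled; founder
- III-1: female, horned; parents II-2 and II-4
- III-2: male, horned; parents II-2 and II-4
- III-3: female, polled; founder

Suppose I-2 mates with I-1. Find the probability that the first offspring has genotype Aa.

I-2 is polled so carries A and passed a to II-2 (aa), so I-2 is Aa.
I-1 is polled so carries A and passed a to II-2 (aa), so I-1 is Aa.
The cross gives 1/4 AA : 1/2 Aa : 1/4 aa, so P(offspring has genotype Aa) = 1/2.

1/2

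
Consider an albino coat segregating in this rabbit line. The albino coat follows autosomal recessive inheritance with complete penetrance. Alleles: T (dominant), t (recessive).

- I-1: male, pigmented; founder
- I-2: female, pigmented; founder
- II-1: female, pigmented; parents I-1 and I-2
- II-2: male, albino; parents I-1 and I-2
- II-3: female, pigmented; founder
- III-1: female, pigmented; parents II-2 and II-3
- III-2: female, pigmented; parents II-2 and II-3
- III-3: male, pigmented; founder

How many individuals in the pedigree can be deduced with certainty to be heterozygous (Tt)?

4

Obligate heterozygotes: I-1 is pigmented so carries T and passed t to II-2 (tt), so I-1 is Tt; I-2 is pigmented so carries T and passed t to II-2 (tt), so I-2 is Tt; III-1 is pigmented so carries T and received t from II-2 (tt), so III-1 is Tt; III-2 is pigmented so carries T and received t from II-2 (tt), so III-2 is Tt.
Every other individual is either homozygous by phenotype or has at least one consistent homozygous assignment, so the count is 4.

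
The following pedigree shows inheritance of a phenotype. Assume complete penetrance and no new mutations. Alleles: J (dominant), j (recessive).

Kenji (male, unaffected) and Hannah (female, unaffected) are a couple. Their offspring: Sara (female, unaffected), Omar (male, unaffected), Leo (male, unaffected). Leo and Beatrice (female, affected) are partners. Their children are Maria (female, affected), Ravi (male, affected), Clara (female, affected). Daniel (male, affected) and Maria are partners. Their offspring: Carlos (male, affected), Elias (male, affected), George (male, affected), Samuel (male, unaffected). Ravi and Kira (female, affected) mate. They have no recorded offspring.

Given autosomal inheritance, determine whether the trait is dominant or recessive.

dominant

Daniel and Maria are both affected yet have an unaffected child Samuel. Under a recessive model two affected parents are homozygous and every child would be affected, so the trait cannot be recessive.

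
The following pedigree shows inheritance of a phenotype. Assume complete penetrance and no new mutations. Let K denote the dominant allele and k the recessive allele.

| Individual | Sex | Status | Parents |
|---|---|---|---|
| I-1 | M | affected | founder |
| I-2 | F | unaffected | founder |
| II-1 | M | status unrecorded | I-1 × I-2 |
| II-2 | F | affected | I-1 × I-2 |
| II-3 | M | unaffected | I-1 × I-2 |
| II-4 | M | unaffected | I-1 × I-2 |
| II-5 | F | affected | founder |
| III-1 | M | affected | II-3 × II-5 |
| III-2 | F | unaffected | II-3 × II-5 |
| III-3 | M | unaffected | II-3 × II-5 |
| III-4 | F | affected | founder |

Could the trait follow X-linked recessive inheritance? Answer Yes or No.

Under X-linked recessive, III-3 (unaffected, male) cannot arise from II-3 (unaffected) × II-5 (affected).

No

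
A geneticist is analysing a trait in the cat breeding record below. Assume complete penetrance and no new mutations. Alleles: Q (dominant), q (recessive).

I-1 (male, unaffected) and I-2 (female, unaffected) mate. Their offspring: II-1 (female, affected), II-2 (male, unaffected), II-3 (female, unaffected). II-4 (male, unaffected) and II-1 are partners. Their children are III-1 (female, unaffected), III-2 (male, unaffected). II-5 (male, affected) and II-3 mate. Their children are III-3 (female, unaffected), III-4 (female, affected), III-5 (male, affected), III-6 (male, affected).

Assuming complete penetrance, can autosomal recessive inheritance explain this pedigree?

Yes

A consistent assignment under autosomal recessive exists: I-1 Qq, I-2 Qq, II-1 qq, II-2 QQ, II-3 Qq, II-4 QQ, II-5 qq, III-1 Qq, III-2 Qq, III-3 Qq, III-4 qq, III-5 qq, III-6 qq.
In this assignment every recorded phenotype matches its genotype and every non-founder's genotype is obtainable from its parents' genotypes, so the pedigree is consistent.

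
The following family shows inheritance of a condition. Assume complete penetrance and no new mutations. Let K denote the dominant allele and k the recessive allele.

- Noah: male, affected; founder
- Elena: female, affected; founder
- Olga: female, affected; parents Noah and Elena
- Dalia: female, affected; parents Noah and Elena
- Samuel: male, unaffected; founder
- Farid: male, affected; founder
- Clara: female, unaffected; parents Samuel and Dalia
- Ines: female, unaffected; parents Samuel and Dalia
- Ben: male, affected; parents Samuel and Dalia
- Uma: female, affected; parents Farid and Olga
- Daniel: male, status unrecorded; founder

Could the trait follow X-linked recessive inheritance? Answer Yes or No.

A consistent assignment under X-linked recessive exists: Noah X^k Y, Elena X^k X^k, Olga X^k X^k, Dalia X^k X^k, Samuel X^K Y, Farid X^k Y, Clara X^K X^k, Ines X^K X^k, Ben X^k Y, Uma X^k X^k, Daniel X^K Y.
In this assignment every recorded phenotype matches its genotype and every non-founder's genotype is obtainable from its parents' genotypes, so the pedigree is consistent.

Yes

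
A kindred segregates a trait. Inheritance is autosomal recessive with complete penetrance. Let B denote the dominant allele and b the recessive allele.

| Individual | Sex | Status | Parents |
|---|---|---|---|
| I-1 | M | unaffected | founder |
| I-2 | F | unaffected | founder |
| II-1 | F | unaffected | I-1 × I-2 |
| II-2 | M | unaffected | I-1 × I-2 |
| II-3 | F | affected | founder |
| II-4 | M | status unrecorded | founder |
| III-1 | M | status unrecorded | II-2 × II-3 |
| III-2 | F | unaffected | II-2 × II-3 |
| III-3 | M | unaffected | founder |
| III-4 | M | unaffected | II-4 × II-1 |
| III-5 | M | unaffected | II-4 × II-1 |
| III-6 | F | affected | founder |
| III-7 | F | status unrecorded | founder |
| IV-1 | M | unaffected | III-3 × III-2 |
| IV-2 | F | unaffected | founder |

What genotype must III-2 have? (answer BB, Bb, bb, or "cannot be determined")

Bb

From phenotype alone, III-2 is BB or Bb.
III-2 is unaffected so carries B and received b from II-3 (bb), so III-2 is Bb.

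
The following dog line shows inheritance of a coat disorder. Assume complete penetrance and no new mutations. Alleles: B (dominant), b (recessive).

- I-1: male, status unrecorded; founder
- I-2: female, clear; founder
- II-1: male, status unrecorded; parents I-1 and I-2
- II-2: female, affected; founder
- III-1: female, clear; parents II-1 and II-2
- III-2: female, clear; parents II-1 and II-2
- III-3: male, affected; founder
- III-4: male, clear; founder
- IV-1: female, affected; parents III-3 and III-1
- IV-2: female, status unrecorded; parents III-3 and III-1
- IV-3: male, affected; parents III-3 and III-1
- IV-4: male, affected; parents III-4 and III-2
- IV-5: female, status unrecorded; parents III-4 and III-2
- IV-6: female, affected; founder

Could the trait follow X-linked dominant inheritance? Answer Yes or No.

Under X-linked dominant, IV-3 (affected, male) cannot arise from III-3 (affected) × III-1 (clear).

No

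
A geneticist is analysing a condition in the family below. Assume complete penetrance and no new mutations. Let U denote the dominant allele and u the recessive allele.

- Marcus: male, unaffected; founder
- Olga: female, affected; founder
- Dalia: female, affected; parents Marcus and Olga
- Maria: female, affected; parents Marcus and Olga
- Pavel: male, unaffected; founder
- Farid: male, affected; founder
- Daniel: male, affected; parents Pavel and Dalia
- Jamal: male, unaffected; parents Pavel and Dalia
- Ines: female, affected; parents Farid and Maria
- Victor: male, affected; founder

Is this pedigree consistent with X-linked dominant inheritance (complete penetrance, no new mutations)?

A consistent assignment under X-linked dominant exists: Marcus X^u Y, Olga X^U X^U, Dalia X^U X^u, Maria X^U X^u, Pavel X^u Y, Farid X^U Y, Daniel X^U Y, Jamal X^u Y, Ines X^U X^U, Victor X^U Y.
In this assignment every recorded phenotype matches its genotype and every non-founder's genotype is obtainable from its parents' genotypes, so the pedigree is consistent.

Yes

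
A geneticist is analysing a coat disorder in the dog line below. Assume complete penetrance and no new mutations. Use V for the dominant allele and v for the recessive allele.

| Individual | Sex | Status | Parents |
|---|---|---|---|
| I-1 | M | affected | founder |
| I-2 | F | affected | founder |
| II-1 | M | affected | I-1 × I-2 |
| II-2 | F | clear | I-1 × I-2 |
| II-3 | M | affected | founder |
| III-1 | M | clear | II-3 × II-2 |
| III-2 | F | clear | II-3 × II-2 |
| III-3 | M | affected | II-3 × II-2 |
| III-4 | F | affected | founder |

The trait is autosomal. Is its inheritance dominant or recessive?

I-1 and I-2 are both affected yet have a clear child II-2. Under a recessive model two affected parents are homozygous and every child would be affected, so the trait cannot be recessive.

dominant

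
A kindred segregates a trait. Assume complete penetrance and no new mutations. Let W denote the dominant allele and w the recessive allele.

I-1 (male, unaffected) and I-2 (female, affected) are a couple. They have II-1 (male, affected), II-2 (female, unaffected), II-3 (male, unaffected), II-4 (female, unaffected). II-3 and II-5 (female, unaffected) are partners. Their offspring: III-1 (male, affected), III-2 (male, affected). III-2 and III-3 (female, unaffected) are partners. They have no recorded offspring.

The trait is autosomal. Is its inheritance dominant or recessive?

II-3 and II-5 are both unaffected yet have an affected child III-1. Under dominance, an affected child requires at least one affected parent, so the trait cannot be dominant.

recessive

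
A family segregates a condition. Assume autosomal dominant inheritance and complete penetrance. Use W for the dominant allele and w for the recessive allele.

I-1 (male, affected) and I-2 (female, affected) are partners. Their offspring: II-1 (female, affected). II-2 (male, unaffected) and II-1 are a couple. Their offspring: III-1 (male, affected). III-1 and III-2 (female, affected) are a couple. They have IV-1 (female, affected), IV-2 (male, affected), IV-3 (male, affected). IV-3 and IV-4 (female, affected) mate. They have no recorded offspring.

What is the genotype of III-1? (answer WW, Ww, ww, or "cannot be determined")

From phenotype alone, III-1 is WW or Ww.
III-1 is affected so carries W and received w from II-2 (ww), so III-1 is Ww.

Ww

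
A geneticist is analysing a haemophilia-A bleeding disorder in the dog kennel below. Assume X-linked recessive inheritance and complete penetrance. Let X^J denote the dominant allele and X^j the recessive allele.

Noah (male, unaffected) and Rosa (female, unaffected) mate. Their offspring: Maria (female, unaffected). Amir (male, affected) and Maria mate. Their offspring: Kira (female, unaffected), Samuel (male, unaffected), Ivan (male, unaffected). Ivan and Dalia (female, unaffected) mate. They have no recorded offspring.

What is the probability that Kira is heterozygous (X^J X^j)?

1

Kira is unaffected so carries J and received j from Amir (X^j Y), so Kira is X^J X^j, giving P(X^J X^j) = 1.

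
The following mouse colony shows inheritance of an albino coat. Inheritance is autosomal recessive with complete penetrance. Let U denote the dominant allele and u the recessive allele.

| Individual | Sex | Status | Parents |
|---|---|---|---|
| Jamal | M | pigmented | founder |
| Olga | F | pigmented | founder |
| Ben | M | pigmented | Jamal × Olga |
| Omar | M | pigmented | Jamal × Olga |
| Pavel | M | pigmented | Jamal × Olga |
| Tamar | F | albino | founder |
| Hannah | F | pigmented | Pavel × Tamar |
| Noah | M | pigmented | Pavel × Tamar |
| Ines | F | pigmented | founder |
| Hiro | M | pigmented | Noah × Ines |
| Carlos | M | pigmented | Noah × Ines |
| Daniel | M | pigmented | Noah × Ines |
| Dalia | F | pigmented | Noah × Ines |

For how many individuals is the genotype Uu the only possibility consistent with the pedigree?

2

Obligate heterozygotes: Hannah is pigmented so carries U and received u from Tamar (uu), so Hannah is Uu; Noah is pigmented so carries U and received u from Tamar (uu), so Noah is Uu.
Every other individual is either homozygous by phenotype or has at least one consistent homozygous assignment, so the count is 2.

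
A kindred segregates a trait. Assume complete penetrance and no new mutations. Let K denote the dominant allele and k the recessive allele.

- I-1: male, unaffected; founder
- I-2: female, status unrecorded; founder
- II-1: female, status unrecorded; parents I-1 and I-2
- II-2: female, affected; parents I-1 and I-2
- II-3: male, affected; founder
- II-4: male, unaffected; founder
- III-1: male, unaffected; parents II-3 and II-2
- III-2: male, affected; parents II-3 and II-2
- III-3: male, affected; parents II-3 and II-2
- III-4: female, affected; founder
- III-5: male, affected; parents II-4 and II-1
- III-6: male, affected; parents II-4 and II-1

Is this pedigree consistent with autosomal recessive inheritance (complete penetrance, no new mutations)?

Under autosomal recessive, III-1 (unaffected, male) cannot arise from II-3 (affected) × II-2 (affected).

No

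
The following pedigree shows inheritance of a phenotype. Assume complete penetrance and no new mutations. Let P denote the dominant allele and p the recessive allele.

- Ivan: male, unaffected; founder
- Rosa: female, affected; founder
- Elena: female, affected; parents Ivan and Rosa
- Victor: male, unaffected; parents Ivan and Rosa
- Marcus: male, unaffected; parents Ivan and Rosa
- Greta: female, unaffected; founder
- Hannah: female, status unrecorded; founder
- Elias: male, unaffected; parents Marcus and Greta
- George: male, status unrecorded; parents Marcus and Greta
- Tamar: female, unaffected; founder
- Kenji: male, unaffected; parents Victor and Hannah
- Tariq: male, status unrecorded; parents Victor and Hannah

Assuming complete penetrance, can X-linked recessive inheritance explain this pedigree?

No

Under X-linked recessive, Elena (affected, female) cannot arise from Ivan (unaffected) × Rosa (affected).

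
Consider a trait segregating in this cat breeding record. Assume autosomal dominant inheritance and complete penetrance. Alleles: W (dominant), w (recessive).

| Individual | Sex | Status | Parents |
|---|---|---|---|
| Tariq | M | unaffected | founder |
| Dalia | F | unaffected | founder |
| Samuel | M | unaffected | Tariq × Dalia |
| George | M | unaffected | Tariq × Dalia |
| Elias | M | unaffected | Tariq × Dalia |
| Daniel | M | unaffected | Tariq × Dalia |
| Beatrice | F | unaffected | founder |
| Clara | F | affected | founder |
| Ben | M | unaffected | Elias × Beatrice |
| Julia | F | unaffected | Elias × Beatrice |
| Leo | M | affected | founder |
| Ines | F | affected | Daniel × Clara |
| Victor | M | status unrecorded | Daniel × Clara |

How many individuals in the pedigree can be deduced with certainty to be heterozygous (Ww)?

1

Obligate heterozygotes: Ines is affected so carries W and received w from Daniel (ww), so Ines is Ww.
Every other individual is either homozygous by phenotype or has at least one consistent homozygous assignment, so the count is 1.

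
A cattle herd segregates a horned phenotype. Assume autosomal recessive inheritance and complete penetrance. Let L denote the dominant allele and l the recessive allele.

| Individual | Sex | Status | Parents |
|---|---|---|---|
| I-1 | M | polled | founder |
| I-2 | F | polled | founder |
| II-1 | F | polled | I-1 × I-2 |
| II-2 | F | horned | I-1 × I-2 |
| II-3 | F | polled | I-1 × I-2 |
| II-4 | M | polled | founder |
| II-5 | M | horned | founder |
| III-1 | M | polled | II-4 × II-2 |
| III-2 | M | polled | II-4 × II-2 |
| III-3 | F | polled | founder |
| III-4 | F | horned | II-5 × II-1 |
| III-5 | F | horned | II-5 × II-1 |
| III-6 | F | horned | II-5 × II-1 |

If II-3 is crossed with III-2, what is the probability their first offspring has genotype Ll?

1/2

I-1 is polled so carries L and passed l to II-2 (ll), so I-1 is Ll.
I-2 is polled so carries L and passed l to II-2 (ll), so I-2 is Ll.
II-3 is a polled offspring of I-1 (Ll) × I-2 (Ll), whose cross gives 1/4 LL : 1/2 Ll : 1/4 ll; conditioning on being polled, II-3 is LL with probability 1/3, Ll with probability 2/3.
III-2 is polled so carries L and received l from II-2 (ll), so III-2 is Ll.
Summing over parental genotype combinations, P(offspring has genotype Ll) = 1/3·1/2 + 2/3·1/2 = 1/2.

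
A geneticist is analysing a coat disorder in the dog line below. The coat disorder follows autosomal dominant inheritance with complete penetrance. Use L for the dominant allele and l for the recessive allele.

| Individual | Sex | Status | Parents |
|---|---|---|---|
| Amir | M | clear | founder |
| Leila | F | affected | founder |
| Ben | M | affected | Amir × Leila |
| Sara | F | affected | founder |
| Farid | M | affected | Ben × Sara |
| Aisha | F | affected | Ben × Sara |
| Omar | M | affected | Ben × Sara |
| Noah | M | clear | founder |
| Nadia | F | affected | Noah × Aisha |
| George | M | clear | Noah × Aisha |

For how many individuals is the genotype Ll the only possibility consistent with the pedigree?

3

Obligate heterozygotes: Ben is affected so carries L and received l from Amir (ll), so Ben is Ll; Aisha is affected so carries L and passed l to George (ll), so Aisha is Ll; Nadia is affected so carries L and received l from Noah (ll), so Nadia is Ll.
Every other individual is either homozygous by phenotype or has at least one consistent homozygous assignment, so the count is 3.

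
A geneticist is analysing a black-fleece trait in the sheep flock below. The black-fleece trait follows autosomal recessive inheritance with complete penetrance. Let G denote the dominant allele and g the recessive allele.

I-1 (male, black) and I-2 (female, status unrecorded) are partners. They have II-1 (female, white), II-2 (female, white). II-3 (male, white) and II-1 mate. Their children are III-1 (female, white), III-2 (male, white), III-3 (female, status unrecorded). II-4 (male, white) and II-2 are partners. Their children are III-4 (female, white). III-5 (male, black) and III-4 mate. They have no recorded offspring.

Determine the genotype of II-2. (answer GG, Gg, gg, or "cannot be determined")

From phenotype alone, II-2 is GG or Gg.
II-2 is white so carries G and received g from I-1 (gg), so II-2 is Gg.

Gg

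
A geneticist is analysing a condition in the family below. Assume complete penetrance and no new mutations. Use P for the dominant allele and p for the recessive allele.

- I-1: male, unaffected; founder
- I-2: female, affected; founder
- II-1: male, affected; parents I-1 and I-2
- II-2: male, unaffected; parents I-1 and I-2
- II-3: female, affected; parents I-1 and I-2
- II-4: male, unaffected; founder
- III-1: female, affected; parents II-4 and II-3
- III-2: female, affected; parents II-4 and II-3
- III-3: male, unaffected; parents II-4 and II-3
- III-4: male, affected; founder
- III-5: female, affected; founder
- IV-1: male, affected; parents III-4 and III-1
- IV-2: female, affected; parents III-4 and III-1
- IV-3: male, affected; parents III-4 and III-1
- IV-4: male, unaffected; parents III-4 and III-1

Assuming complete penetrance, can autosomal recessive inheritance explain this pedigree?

No

Under autosomal recessive, IV-4 (unaffected, male) cannot arise from III-4 (affected) × III-1 (affected).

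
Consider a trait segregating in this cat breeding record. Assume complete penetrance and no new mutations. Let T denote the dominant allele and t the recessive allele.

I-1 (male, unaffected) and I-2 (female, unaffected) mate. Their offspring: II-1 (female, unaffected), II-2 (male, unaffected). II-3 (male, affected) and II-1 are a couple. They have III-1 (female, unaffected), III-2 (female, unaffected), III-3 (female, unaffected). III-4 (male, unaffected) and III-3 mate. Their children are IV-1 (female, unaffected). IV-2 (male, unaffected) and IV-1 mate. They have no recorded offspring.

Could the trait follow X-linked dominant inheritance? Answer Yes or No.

No

Under X-linked dominant, III-1 (unaffected, female) cannot arise from II-3 (affected) × II-1 (unaffected).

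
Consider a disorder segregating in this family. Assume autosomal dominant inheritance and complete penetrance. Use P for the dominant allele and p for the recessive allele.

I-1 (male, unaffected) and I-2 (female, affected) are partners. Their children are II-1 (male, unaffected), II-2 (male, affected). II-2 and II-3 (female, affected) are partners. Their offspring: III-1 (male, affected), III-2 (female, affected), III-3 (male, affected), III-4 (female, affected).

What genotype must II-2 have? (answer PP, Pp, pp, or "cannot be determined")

Pp

From phenotype alone, II-2 is PP or Pp.
II-2 is affected so carries P and received p from I-1 (pp), so II-2 is Pp.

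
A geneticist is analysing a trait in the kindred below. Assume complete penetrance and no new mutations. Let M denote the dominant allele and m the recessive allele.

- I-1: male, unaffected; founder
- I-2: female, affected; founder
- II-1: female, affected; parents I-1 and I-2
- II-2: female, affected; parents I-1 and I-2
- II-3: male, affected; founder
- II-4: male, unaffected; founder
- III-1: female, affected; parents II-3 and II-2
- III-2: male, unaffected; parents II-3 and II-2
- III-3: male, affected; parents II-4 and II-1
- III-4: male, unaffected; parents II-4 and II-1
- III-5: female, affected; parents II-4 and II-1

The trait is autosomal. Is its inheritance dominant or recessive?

II-3 and II-2 are both affected yet have an unaffected child III-2. Under a recessive model two affected parents are homozygous and every child would be affected, so the trait cannot be recessive.

dominant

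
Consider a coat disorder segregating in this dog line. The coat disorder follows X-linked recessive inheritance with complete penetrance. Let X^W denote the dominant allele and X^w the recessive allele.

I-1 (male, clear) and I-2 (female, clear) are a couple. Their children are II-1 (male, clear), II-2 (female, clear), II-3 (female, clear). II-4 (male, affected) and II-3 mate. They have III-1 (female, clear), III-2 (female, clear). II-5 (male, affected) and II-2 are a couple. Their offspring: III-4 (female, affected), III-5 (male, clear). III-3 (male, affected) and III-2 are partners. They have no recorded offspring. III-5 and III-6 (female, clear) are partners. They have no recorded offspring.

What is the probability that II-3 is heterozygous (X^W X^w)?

1/5

I-1 is clear, so I-1 is X^W Y.
I-2 is clear so carries W and passed w to II-2 (X^W X^w, whose W came from I-1), so I-2 is X^W X^w.
Their cross gives offspring ratios 1/2 X^W X^W : 1/2 X^W X^w. Conditioning on II-3 being clear, P(X^W X^w) = 1/2 / 1 = 1/2 before taking II-3's own offspring into account.
II-4 is affected, so II-4 is X^w Y.
Now use II-3's offspring. Probability of each recorded status — clear daughter III-1: 1/2 if II-3 is X^W X^w, 1 if X^W X^W; clear daughter III-2: 1/2 if II-3 is X^W X^w, 1 if X^W X^W.
Bayes: P(X^W X^w) = 1/2·1/4 / (1/2·1/4 + 1/2·1) = 1/5.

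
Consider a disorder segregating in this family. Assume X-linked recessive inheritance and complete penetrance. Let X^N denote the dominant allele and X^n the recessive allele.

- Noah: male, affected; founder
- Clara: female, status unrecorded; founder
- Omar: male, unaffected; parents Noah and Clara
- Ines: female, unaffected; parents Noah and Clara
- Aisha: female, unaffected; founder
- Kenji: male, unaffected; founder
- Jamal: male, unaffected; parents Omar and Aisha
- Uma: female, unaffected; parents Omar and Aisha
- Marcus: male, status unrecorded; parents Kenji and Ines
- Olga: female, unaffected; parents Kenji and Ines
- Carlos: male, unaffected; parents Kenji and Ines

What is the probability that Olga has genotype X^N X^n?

1/2

Kenji is unaffected, so Kenji is X^N Y.
Ines is unaffected so carries N and received n from Noah (X^n Y), so Ines is X^N X^n.
Their cross gives offspring ratios 1/2 X^N X^N : 1/2 X^N X^n. Conditioning on Olga being unaffected, P(X^N X^n) = 1/2 / 1 = 1/2.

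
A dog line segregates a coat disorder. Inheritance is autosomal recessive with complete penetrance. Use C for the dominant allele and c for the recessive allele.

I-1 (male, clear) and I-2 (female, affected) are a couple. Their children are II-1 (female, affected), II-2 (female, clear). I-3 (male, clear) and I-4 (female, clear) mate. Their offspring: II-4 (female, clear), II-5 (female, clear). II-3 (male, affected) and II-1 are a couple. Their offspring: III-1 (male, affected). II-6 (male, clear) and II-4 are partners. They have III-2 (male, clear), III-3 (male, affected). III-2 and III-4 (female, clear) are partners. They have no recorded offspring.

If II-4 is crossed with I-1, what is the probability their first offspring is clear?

3/4

II-4 is clear so carries C and passed c to III-3 (cc), so II-4 is Cc.
I-1 is clear so carries C and passed c to II-1 (cc), so I-1 is Cc.
The cross gives 1/4 CC : 1/2 Cc : 1/4 cc, so P(offspring is clear) = 3/4.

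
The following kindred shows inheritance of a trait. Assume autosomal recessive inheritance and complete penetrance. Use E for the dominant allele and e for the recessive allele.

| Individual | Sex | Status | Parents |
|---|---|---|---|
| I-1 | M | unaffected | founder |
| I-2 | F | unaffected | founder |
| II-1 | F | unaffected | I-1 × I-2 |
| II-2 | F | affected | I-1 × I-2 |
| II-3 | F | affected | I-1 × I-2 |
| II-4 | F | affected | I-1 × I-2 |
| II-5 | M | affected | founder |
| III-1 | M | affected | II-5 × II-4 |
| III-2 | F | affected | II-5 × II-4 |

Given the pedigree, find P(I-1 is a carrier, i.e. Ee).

I-1 is unaffected so carries E and passed e to II-2 (ee), so I-1 is Ee, giving P(Ee) = 1.

1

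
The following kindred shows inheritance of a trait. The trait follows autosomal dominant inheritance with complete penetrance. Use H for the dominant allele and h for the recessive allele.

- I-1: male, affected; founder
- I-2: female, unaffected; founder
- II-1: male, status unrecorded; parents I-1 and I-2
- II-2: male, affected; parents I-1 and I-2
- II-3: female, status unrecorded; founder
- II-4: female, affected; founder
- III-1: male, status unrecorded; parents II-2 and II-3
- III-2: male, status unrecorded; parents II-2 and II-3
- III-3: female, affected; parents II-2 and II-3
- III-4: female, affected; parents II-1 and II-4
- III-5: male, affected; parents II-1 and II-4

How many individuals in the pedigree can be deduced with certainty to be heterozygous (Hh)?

Obligate heterozygotes: II-2 is affected so carries H and received h from I-2 (hh), so II-2 is Hh.
Every other individual is either homozygous by phenotype or has at least one consistent homozygous assignment, so the count is 1.

1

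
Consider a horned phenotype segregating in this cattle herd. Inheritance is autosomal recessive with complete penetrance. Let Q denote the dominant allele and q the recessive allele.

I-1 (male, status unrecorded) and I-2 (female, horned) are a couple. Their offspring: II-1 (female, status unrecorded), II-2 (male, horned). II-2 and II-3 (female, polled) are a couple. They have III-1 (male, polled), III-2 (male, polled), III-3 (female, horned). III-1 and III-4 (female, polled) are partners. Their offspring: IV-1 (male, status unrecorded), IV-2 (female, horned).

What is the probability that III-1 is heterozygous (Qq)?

III-1 is polled so carries Q and received q from II-2 (qq), so III-1 is Qq, giving P(Qq) = 1.

1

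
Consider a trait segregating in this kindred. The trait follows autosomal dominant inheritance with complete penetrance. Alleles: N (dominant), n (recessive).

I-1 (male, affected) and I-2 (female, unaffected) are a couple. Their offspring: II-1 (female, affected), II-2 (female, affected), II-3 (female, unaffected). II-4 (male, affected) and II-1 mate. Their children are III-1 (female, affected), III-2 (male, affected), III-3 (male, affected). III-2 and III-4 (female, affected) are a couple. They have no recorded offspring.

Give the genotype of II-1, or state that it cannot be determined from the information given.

From phenotype alone, II-1 is NN or Nn.
II-1 is affected so carries N and received n from I-2 (nn), so II-1 is Nn.

Nn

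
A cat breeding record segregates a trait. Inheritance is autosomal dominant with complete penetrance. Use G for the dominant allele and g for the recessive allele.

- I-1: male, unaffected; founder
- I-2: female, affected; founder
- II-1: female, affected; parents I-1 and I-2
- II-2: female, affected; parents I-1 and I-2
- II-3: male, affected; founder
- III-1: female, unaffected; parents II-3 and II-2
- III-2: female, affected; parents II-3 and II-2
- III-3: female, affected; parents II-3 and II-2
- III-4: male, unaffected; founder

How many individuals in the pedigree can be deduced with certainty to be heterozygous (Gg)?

Obligate heterozygotes: II-1 is affected so carries G and received g from I-1 (gg), so II-1 is Gg; II-2 is affected so carries G and received g from I-1 (gg), so II-2 is Gg; II-3 is affected so carries G and passed g to III-1 (gg), so II-3 is Gg.
Every other individual is either homozygous by phenotype or has at least one consistent homozygous assignment, so the count is 3.

3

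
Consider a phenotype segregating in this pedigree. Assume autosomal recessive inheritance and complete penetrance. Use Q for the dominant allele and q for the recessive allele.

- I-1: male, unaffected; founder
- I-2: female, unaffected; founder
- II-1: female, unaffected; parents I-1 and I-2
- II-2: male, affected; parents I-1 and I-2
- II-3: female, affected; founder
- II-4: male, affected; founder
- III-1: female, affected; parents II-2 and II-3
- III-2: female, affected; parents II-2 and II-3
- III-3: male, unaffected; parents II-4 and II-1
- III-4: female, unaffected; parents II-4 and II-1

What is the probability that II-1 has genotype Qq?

1/3

I-1 is unaffected so carries Q and passed q to II-2 (qq), so I-1 is Qq.
I-2 is unaffected so carries Q and passed q to II-2 (qq), so I-2 is Qq.
Their cross gives offspring ratios 1/4 QQ : 1/2 Qq : 1/4 qq. Conditioning on II-1 being unaffected, P(Qq) = 1/2 / 3/4 = 2/3 before taking II-1's own offspring into account.
II-4 is affected, so II-4 is qq.
Now use II-1's offspring. Probability of each recorded status — unaffected son III-3: 1/2 if II-1 is Qq, 1 if QQ; unaffected daughter III-4: 1/2 if II-1 is Qq, 1 if QQ.
Bayes: P(Qq) = 2/3·1/4 / (2/3·1/4 + 1/3·1) = 1/3.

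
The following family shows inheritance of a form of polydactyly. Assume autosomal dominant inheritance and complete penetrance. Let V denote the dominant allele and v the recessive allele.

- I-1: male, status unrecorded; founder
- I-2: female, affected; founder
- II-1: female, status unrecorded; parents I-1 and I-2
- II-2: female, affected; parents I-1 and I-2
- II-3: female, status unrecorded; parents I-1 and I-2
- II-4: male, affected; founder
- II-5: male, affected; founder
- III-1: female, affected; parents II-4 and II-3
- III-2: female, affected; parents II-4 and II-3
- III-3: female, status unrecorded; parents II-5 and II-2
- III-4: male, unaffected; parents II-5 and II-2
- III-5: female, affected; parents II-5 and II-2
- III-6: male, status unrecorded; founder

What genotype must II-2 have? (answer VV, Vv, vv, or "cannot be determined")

From phenotype alone, II-2 is VV or Vv.
II-2 is affected so carries V and passed v to III-4 (vv), so II-2 is Vv.

Vv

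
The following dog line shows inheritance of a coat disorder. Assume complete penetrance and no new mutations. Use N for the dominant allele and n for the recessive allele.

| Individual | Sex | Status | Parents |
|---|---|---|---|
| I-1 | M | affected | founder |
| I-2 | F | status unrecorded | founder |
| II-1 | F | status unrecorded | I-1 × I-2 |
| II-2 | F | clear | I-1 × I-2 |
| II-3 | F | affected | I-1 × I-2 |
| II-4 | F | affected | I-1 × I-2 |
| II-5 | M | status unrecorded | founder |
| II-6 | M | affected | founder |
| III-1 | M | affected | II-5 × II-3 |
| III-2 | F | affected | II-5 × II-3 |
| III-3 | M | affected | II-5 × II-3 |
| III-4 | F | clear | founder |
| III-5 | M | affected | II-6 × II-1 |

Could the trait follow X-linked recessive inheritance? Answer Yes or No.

Yes

A consistent assignment under X-linked recessive exists: I-1 X^n Y, I-2 X^N X^n, II-1 X^N X^n, II-2 X^N X^n, II-3 X^n X^n, II-4 X^n X^n, II-5 X^n Y, II-6 X^n Y, III-1 X^n Y, III-2 X^n X^n, III-3 X^n Y, III-4 X^N X^N, III-5 X^n Y.
In this assignment every recorded phenotype matches its genotype and every non-founder's genotype is obtainable from its parents' genotypes, so the pedigree is consistent.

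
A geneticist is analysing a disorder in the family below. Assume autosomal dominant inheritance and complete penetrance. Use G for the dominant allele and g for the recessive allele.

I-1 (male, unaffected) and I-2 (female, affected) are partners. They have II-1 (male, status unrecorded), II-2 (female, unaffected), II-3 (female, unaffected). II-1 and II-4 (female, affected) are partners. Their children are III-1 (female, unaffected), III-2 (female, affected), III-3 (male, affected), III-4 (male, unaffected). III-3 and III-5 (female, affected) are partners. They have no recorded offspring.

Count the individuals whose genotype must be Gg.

2

Obligate heterozygotes: I-2 is affected so carries G and passed g to II-2 (gg), so I-2 is Gg; II-4 is affected so carries G and passed g to III-1 (gg), so II-4 is Gg.
Every other individual is either homozygous by phenotype or has at least one consistent homozygous assignment, so the count is 2.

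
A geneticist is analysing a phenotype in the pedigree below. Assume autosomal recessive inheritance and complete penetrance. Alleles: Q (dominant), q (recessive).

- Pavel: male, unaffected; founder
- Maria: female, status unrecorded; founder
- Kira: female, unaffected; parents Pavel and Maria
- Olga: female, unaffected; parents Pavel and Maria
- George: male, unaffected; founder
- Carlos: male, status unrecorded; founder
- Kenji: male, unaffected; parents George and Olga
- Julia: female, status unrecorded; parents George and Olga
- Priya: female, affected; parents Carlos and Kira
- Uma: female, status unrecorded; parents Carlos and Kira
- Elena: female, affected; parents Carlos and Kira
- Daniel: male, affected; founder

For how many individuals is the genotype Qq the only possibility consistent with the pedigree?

1

Obligate heterozygotes: Kira is unaffected so carries Q and passed q to Priya (qq), so Kira is Qq.
Every other individual is either homozygous by phenotype or has at least one consistent homozygous assignment, so the count is 1.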